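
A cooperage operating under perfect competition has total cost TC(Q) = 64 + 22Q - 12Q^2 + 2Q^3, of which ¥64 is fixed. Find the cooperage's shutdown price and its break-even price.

AVC = 22 - 12Q + 2Q^2; minimized at Q = 3, giving min AVC = ¥4. That is the shutdown price.
ATC = 64/Q + 22 - 12Q + 2Q^2. Setting dATC/dQ = −64/Q^2 − 12 + 4Q = 0 gives Q = 4 (since 4·4^3 − 12·4^2 = 64).
min ATC = 64/4 + 22 − 12·4 + 2·4^2 = ¥22. That is the break-even price.
Between these two prices the firm operates at a loss; above ¥22 it earns a profit.

Shutdown price = ¥4; break-even price = ¥22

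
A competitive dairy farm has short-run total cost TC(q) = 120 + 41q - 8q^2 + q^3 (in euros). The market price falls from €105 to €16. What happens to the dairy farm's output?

Output falls from 8 to 0 (the firm shuts down)

MC = 41 - 16q + 3q^2; the shutdown threshold is min AVC = €25 (at q = 4).
At P = €105 ≥ min AVC, set P = MC on the rising branch: q = 8.
At P = €16 < min AVC = €25, price no longer covers variable cost at any output, so the firm shuts down: q = 0.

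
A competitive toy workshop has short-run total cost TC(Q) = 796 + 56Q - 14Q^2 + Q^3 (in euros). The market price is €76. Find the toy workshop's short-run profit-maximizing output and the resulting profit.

Profit = -€196 at Q = 10

AVC = 56 - 14Q + Q^2; min AVC = €7 at Q = 7. Since P = €76 ≥ min AVC, the firm produces.
MC = 56 - 28Q + 3Q^2. Setting P = MC and taking the root on the rising branch gives Q* = 10.
TR = 76·10 = 760. TC = 796 + 160 = 956. Profit = 760 − 956 = -€196.
That loss of €196 beats the €796 the firm would lose by shutting down; producing recovers €600 of fixed cost.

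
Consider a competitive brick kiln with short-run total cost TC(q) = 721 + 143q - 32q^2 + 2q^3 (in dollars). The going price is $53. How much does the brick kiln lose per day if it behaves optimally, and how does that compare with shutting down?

AVC = 143 - 32q + 2q^2; min AVC = $15 at q = 8. Since P = $53 ≥ min AVC, the firm produces.
MC = 143 - 64q + 6q^2. Setting P = MC and taking the root on the rising branch gives q* = 9.
TR = 53·9 = 477. TC = 721 + 153 = 874. Profit = 477 − 874 = -$397.
By producing, the firm covers all variable cost plus $324 of fixed cost; shutting down would lose the full $721.

Profit = -$397 at q = 9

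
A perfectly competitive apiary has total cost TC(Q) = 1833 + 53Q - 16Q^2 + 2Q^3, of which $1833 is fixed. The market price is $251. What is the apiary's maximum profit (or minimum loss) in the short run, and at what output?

Profit = -$213 at Q = 9

AVC = 53 - 16Q + 2Q^2; min AVC = $21 at Q = 4. Since P = $251 ≥ min AVC, the firm produces.
MC = 53 - 32Q + 6Q^2. Setting P = MC and taking the root on the rising branch gives Q* = 9.
TR = 251·9 = 2259. TC = 1833 + 639 = 2472. Profit = 2259 − 2472 = -$213.
By producing, the firm covers all variable cost plus $1620 of fixed cost; shutting down would lose the full $1833.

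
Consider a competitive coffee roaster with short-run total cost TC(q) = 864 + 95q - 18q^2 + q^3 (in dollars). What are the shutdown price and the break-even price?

Shutdown price = min AVC. AVC = 95 - 18q + q^2, with vertex at q = 9 and minimum $14.
ATC = 864/q + 95 - 18q + q^2. Setting dATC/dq = −864/q^2 − 18 + 2q = 0 gives q = 12 (since 2·12^3 − 18·12^2 = 864).
min ATC = 864/12 + 95 − 18·12 + 12^2 = $95. That is the break-even price.
Between these two prices the firm operates at a loss; above $95 it earns a profit.

Shutdown price = $14; break-even price = $95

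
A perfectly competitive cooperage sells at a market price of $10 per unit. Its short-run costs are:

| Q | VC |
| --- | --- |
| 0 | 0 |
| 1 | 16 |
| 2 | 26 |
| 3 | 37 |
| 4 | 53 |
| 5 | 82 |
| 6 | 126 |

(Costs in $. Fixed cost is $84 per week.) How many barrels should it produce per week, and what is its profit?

Profit at each row (π = 10Q − TC): Q=0: -84; Q=1: -90; Q=2: -90; Q=3: -91; Q=4: -97; Q=5: -116; Q=6: -150.
Profit is highest at Q = 0. Equivalently, the lowest AVC in the table is 37/3 ≈ $12.33 at Q = 3, and P = $10 falls below it — price never covers variable cost, so the firm shuts down and loses only its fixed cost.

Q = 0 (shut down); profit = -$84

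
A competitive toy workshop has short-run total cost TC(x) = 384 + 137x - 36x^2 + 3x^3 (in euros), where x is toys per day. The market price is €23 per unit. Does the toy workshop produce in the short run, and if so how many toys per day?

Shut down

Strip out fixed cost: VC = 137x - 36x^2 + 3x^3. Then AVC = 137 - 36x + 3x^2 and MC = 137 - 72x + 9x^2.
The AVC parabola has its vertex at x = 36/6 = 6, where AVC = 137 - 36·6 + 3·6^2 = €29.
P = €23 lies below min AVC = €29; no output level covers variable cost.
The firm minimizes its loss by shutting down and losing only its fixed cost of €384.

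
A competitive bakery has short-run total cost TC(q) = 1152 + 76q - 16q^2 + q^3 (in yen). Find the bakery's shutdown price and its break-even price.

Shutdown price = ¥12; break-even price = ¥124

Shutdown price = min AVC. AVC = 76 - 16q + q^2, with vertex at q = 8 and minimum ¥12.
ATC = 1152/q + 76 - 16q + q^2. Setting dATC/dq = −1152/q^2 − 16 + 2q = 0 gives q = 12 (since 2·12^3 − 16·12^2 = 1152).
min ATC = 1152/12 + 76 − 16·12 + 12^2 = ¥124. That is the break-even price.
Between these two prices the firm operates at a loss; above ¥124 it earns a profit.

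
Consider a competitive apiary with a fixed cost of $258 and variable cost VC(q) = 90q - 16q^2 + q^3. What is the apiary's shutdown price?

Short-run supply begins at min AVC. From VC = 90q - 16q^2 + q^3, AVC = 90 - 16q + q^2.
At the minimum of AVC, MC = AVC. MC = 90 - 32q + 3q^2; setting MC = AVC gives 2q^2 - 16q = 0, so q = 8. min AVC = 26.
For P < $26 the firm produces nothing.

$26 per unit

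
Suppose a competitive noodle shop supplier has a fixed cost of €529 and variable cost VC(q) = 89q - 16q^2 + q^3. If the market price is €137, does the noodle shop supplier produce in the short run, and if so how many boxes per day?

Variable cost is VC = 89q - 16q^2 + q^3, so AVC = VC/q = 89 - 16q + q^2 and MC = dTC/dq = 89 - 32q + 3q^2.
The AVC parabola has its vertex at q = 16/2 = 8, where AVC = 89 - 16·8 + 8^2 = €25.
Because €137 ≥ €25, revenue can cover variable cost; the firm operates.
Solving P = MC: -48 - 32q + 3q^2 = 0 ⇒ q = -4/3 or 12. On the upward-sloping branch, q* = 12.
Check: AVC at q = 12 is €41 ≤ P, so revenue covers variable cost.
Profit = P·q − TC = 137·12 − 1021 = €623.

Produce at q = 12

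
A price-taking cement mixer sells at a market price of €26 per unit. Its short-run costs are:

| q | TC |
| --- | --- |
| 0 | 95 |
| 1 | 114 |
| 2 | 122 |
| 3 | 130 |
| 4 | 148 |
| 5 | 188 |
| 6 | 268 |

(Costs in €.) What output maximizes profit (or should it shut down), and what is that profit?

q = 4; profit = -€44

Profit at each row (π = 26q − TC): q=0: -95; q=1: -88; q=2: -70; q=3: -52; q=4: -44; q=5: -58; q=6: -112.
Profit is maximized at q = 4. AVC there is 53/4 = €13.25 ≤ P, so producing beats shutting down (which would give -€95).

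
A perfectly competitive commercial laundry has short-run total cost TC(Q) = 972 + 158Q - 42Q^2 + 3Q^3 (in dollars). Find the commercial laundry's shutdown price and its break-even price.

Shutdown price = min AVC. AVC = 158 - 42Q + 3Q^2, with vertex at Q = 7 and minimum $11.
ATC = 972/Q + 158 - 42Q + 3Q^2. Setting dATC/dQ = −972/Q^2 − 42 + 6Q = 0 gives Q = 9 (since 6·9^3 − 42·9^2 = 972).
min ATC = 972/9 + 158 − 42·9 + 3·9^2 = $131. That is the break-even price.
For $11 ≤ P < $131 the firm produces at a loss; below $11 it shuts down.

Shutdown price = $11; break-even price = $131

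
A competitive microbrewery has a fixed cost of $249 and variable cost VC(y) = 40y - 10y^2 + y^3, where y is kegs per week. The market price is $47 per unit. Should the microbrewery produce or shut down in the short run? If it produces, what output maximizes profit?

Produce at y = 7

Variable cost is VC = 40y - 10y^2 + y^3, so AVC = VC/y = 40 - 10y + y^2 and MC = dTC/dy = 40 - 20y + 3y^2.
AVC is minimized where dAVC/dy = -10 + 2y = 0, at y = 5; min AVC = 40 - 10·5 + 5^2 = $15.
Since P = $47 ≥ min AVC = $15, price covers variable cost and the firm should produce.
Solving P = MC: -7 - 20y + 3y^2 = 0 ⇒ y = -1/3 or 7. On the upward-sloping branch, y* = 7.
Check: AVC at y = 7 is $19 ≤ P, so revenue covers variable cost.
Profit = P·y − TC = 47·7 − 382 = -$53, a loss, but smaller than the $249 fixed cost the firm would lose by shutting down.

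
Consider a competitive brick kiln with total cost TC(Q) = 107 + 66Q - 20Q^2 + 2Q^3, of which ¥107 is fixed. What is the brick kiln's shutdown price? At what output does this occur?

Short-run supply begins at min AVC. From VC = 66Q - 20Q^2 + 2Q^3, AVC = 66 - 20Q + 2Q^2.
At the minimum of AVC, MC = AVC. MC = 66 - 40Q + 6Q^2; setting MC = AVC gives 4Q^2 - 20Q = 0, so Q = 5. min AVC = 16.
So the shutdown price is ¥16.

¥16 per unit, at Q = 5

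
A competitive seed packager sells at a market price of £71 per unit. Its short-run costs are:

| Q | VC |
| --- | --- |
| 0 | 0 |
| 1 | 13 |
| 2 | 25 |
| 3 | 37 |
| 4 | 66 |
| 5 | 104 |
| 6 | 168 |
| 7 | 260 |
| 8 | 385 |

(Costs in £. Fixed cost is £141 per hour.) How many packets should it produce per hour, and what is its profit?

Compute π = P·Q − TC at each output: Q=0: -141; Q=1: -83; Q=2: -24; Q=3: 35; Q=4: 77; Q=5: 110; Q=6: 117; Q=7: 96; Q=8: 42.
Profit is maximized at Q = 6. AVC there is 168/6 = £28 ≤ P, so producing beats shutting down (which would give -£141).

Q = 6; profit = £117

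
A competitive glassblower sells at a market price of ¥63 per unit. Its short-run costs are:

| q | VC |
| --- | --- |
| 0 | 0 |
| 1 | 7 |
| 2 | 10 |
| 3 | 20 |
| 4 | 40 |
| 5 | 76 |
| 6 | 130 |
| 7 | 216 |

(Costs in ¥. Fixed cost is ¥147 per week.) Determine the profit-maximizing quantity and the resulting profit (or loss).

Tabulate TR − TC: q=0: -147; q=1: -91; q=2: -31; q=3: 22; q=4: 65; q=5: 92; q=6: 101; q=7: 78.
Profit is maximized at q = 6. AVC there is 130/6 = ¥21.67 ≤ P, so producing beats shutting down (which would give -¥147).

q = 6; profit = ¥101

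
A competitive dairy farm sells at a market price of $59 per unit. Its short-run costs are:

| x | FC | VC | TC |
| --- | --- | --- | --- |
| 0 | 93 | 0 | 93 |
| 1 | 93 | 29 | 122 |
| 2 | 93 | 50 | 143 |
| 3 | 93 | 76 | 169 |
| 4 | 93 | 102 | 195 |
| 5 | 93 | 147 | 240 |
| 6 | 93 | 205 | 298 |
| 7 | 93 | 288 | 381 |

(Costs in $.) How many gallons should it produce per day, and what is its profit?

Compute π = P·x − TC at each output: x=0: -93; x=1: -63; x=2: -25; x=3: 8; x=4: 41; x=5: 55; x=6: 56; x=7: 32.
Profit is maximized at x = 6. AVC there is 205/6 = $34.17 ≤ P, so producing beats shutting down (which would give -$93).

x = 6; profit = $56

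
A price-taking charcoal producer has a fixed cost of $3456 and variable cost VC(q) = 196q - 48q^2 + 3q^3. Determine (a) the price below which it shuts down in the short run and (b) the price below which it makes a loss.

Shutdown price = $4; break-even price = $340

Shutdown price = min AVC. AVC = 196 - 48q + 3q^2, with vertex at q = 8 and minimum $4.
ATC = 3456/q + 196 - 48q + 3q^2. Setting dATC/dq = −3456/q^2 − 48 + 6q = 0 gives q = 12 (since 6·12^3 − 48·12^2 = 3456).
min ATC = 3456/12 + 196 − 48·12 + 3·12^2 = $340. That is the break-even price.
For $4 ≤ P < $340 the firm produces at a loss; below $4 it shuts down.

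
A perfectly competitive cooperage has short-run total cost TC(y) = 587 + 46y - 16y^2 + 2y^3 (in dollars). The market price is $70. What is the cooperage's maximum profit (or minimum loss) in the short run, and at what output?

AVC = 46 - 16y + 2y^2 has its minimum $14 at y = 4; price $70 clears that bar, so the firm operates.
With MC = 46 - 32y + 6y^2, P = MC on the upward-sloping part at y* = 6.
TR = 70·6 = 420. TC = 587 + 132 = 719. Profit = 420 − 719 = -$299.
By producing, the firm covers all variable cost plus $288 of fixed cost; shutting down would lose the full $587.

Profit = -$299 at y = 6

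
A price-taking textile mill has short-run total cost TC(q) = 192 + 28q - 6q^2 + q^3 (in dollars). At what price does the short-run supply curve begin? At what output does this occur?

Short-run supply begins at min AVC. From VC = 28q - 6q^2 + q^3, AVC = 28 - 6q + q^2.
At the minimum of AVC, MC = AVC. MC = 28 - 12q + 3q^2; setting MC = AVC gives 2q^2 - 6q = 0, so q = 3. min AVC = 19.
So the shutdown price is $19.

$19 per unit, at q = 3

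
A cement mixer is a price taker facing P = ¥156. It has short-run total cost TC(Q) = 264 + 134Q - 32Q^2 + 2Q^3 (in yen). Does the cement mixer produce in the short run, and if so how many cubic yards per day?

Variable cost is VC = 134Q - 32Q^2 + 2Q^3, so AVC = VC/Q = 134 - 32Q + 2Q^2 and MC = dTC/dQ = 134 - 64Q + 6Q^2.
The AVC parabola has its vertex at Q = 32/4 = 8, where AVC = 134 - 32·8 + 2·8^2 = ¥6.
Since P = ¥156 ≥ min AVC = ¥6, price covers variable cost and the firm should produce.
P = MC gives -22 - 64Q + 6Q^2 = 0, with roots -1/3 and 11. Take the larger (rising MC): Q* = 11.
Check: AVC at Q = 11 is ¥24 ≤ P, so revenue covers variable cost.
Profit = P·Q − TC = 156·11 − 528 = ¥1188.

Produce at Q = 11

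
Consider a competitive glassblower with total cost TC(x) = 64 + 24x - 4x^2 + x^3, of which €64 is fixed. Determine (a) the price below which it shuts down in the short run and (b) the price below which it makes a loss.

Shutdown price = min AVC. AVC = 24 - 4x + x^2, with vertex at x = 2 and minimum €20.
ATC = 64/x + 24 - 4x + x^2. Setting dATC/dx = −64/x^2 − 4 + 2x = 0 gives x = 4 (since 2·4^3 − 4·4^2 = 64).
min ATC = 64/4 + 24 − 4·4 + 4^2 = €40. That is the break-even price.
Between these two prices the firm operates at a loss; above €40 it earns a profit.

Shutdown price = €20; break-even price = €40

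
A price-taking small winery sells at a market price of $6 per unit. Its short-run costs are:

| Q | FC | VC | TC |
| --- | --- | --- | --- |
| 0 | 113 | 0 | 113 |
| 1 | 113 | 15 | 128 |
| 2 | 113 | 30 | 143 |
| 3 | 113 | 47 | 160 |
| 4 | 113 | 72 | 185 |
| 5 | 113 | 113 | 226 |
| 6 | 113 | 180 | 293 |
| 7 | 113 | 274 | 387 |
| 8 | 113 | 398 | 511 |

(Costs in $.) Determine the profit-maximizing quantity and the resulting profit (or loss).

Compute π = P·Q − TC at each output: Q=0: -113; Q=1: -122; Q=2: -131; Q=3: -142; Q=4: -161; Q=5: -196; Q=6: -257; Q=7: -345; Q=8: -463.
Profit is highest at Q = 0. Equivalently, the lowest AVC in the table is 15/1 ≈ $15 at Q = 1, and P = $6 falls below it — price never covers variable cost, so the firm shuts down and loses only its fixed cost.

Q = 0 (shut down); profit = -$113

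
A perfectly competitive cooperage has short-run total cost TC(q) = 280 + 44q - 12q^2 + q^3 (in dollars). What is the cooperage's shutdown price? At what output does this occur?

The firm shuts down when price falls below the minimum of average variable cost. AVC = VC/q = 44 - 12q + q^2.
At the minimum of AVC, MC = AVC. MC = 44 - 24q + 3q^2; setting MC = AVC gives 2q^2 - 12q = 0, so q = 6. min AVC = 8.
So the shutdown price is $8.

$8 per unit, at q = 6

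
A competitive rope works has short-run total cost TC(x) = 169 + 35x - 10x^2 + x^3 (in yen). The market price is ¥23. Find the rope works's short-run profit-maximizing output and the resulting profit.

Profit = -¥97 at x = 6

AVC = 35 - 10x + x^2; min AVC = ¥10 at x = 5. Since P = ¥23 ≥ min AVC, the firm produces.
MC = 35 - 20x + 3x^2. Setting P = MC and taking the root on the rising branch gives x* = 6.
TR = 23·6 = 138. TC = 169 + 66 = 235. Profit = 138 − 235 = -¥97.
That loss of ¥97 beats the ¥169 the firm would lose by shutting down; producing recovers ¥72 of fixed cost.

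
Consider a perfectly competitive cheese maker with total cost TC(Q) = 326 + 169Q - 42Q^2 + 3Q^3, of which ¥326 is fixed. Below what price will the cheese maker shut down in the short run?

Short-run supply begins at min AVC. From VC = 169Q - 42Q^2 + 3Q^3, AVC = 169 - 42Q + 3Q^2.
dAVC/dQ = -42 + 6Q = 0 gives Q = 7. min AVC = 169 - 42·7 + 3·7^2 = 22.
So the shutdown price is ¥22.

¥22 per unit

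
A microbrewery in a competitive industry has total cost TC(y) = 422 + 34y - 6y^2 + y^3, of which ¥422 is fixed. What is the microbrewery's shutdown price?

¥25 per unit

The shutdown price is the minimum of AVC. VC = 34y - 6y^2 + y^3, so AVC = 34 - 6y + y^2.
At the minimum of AVC, MC = AVC. MC = 34 - 12y + 3y^2; setting MC = AVC gives 2y^2 - 6y = 0, so y = 3. min AVC = 25.
So the shutdown price is ¥25.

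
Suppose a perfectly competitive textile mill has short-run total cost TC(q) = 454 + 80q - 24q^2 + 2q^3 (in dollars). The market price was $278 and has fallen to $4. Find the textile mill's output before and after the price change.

Output falls from 11 to 0 (the firm shuts down)

MC = 80 - 48q + 6q^2; the shutdown threshold is min AVC = $8 (at q = 6).
At P = $278 ≥ min AVC, set P = MC on the rising branch: q = 11.
At P = $4 < min AVC = $8, price no longer covers variable cost at any output, so the firm shuts down: q = 0.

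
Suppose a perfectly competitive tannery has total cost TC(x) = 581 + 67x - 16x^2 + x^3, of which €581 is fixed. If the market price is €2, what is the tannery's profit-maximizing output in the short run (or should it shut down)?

Shut down

From TC, MC = TC'(x) = 67 - 32x + 3x^2 and AVC = VC/x = 67 - 16x + x^2.
The AVC parabola has its vertex at x = 16/2 = 8, where AVC = 67 - 16·8 + 8^2 = €3.
Since P = €2 < min AVC = €3, price fails to cover variable cost at any output.
Shutting down limits the loss to fixed cost, €581.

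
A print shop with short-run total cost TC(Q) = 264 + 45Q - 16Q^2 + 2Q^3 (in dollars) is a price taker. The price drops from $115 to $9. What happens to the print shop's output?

Output falls from 7 to 0 (the firm shuts down)

AVC = 45 - 16Q + 2Q^2, minimized at Q = 4 where min AVC = $13. MC = 45 - 32Q + 6Q^2.
With P = $115 above the shutdown price, P = MC gives Q = 7.
At P = $9 < min AVC = $13, price no longer covers variable cost at any output, so the firm shuts down: Q = 0.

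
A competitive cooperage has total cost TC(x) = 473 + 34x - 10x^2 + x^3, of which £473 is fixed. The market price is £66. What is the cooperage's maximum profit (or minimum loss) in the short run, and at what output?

AVC = 34 - 10x + x^2; min AVC = £9 at x = 5. Since P = £66 ≥ min AVC, the firm produces.
MC = 34 - 20x + 3x^2. Setting P = MC and taking the root on the rising branch gives x* = 8.
TR = 66·8 = 528. TC = 473 + 144 = 617. Profit = 528 − 617 = -£89.
Shutting down would mean losing the fixed cost of £473, so operating at a loss of £89 is better by £384.

Profit = -£89 at x = 8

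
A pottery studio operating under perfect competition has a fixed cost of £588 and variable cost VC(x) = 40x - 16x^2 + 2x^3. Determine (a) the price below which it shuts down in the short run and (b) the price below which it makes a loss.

Shutdown price = £8; break-even price = £110

AVC = 40 - 16x + 2x^2; minimized at x = 4, giving min AVC = £8. That is the shutdown price.
ATC = 588/x + 40 - 16x + 2x^2. Setting dATC/dx = −588/x^2 − 16 + 4x = 0 gives x = 7 (since 4·7^3 − 16·7^2 = 588).
min ATC = 588/7 + 40 − 16·7 + 2·7^2 = £110. That is the break-even price.
Between these two prices the firm operates at a loss; above £110 it earns a profit.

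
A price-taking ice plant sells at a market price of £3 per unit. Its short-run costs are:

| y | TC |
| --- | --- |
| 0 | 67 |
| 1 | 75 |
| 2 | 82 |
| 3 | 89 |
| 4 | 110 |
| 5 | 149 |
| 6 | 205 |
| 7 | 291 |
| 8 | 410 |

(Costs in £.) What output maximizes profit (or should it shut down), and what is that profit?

Compute π = P·y − TC at each output: y=0: -67; y=1: -72; y=2: -76; y=3: -80; y=4: -98; y=5: -134; y=6: -187; y=7: -270; y=8: -386.
Profit is highest at y = 0. Equivalently, the lowest AVC in the table is 22/3 ≈ £7.33 at y = 3, and P = £3 falls below it — price never covers variable cost, so the firm shuts down and loses only its fixed cost.

y = 0 (shut down); profit = -£67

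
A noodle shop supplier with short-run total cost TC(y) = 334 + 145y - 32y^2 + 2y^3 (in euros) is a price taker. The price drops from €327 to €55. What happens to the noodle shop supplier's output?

AVC = 145 - 32y + 2y^2, minimized at y = 8 where min AVC = €17. MC = 145 - 64y + 6y^2.
With P = €327 above the shutdown price, P = MC gives y = 13.
At P = €55 ≥ min AVC, set P = MC: y = 9. The firm stays open but cuts output.

Output falls from 13 to 9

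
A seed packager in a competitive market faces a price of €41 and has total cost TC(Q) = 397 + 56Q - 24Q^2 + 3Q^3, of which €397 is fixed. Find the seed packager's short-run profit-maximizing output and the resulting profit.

Profit = -€247 at Q = 5

AVC = 56 - 24Q + 3Q^2; min AVC = €8 at Q = 4. Since P = €41 ≥ min AVC, the firm produces.
MC = 56 - 48Q + 9Q^2. Setting P = MC and taking the root on the rising branch gives Q* = 5.
TR = 41·5 = 205. TC = 397 + 55 = 452. Profit = 205 − 452 = -€247.
Shutting down would mean losing the fixed cost of €397, so operating at a loss of €247 is better by €150.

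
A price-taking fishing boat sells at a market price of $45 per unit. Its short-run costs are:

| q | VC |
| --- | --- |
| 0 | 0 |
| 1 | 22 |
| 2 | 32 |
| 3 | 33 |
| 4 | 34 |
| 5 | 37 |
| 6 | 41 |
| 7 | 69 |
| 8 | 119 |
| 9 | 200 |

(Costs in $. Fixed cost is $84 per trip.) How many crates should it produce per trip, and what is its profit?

q = 7; profit = $162

Tabulate TR − TC: q=0: -84; q=1: -61; q=2: -26; q=3: 18; q=4: 62; q=5: 104; q=6: 145; q=7: 162; q=8: 157; q=9: 121.
Profit is maximized at q = 7. AVC there is 69/7 = $9.86 ≤ P, so producing beats shutting down (which would give -$84).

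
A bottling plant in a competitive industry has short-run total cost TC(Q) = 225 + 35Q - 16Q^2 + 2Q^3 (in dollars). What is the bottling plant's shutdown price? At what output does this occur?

$3 per unit, at Q = 4

The shutdown price is the minimum of AVC. VC = 35Q - 16Q^2 + 2Q^3, so AVC = 35 - 16Q + 2Q^2.
At the minimum of AVC, MC = AVC. MC = 35 - 32Q + 6Q^2; setting MC = AVC gives 4Q^2 - 16Q = 0, so Q = 4. min AVC = 3.
The firm shuts down for any P below $3.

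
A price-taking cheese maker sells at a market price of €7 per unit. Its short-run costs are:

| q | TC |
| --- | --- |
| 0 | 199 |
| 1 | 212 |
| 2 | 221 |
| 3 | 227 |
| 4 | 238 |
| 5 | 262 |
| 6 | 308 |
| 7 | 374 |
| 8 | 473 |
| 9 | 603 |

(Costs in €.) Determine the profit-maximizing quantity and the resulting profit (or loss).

q = 0 (shut down); profit = -€199

Compute π = P·q − TC at each output: q=0: -199; q=1: -205; q=2: -207; q=3: -206; q=4: -210; q=5: -227; q=6: -266; q=7: -325; q=8: -417; q=9: -540.
Profit is highest at q = 0. Equivalently, the lowest AVC in the table is 28/3 ≈ €9.33 at q = 3, and P = €7 falls below it — price never covers variable cost, so the firm shuts down and loses only its fixed cost.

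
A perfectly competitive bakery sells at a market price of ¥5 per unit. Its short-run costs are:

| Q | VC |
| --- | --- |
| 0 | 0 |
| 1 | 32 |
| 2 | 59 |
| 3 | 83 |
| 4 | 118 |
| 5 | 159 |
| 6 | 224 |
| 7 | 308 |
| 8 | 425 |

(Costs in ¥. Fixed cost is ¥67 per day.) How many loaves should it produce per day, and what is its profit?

Q = 0 (shut down); profit = -¥67

Profit at each row (π = 5Q − TC): Q=0: -67; Q=1: -94; Q=2: -116; Q=3: -135; Q=4: -165; Q=5: -201; Q=6: -261; Q=7: -340; Q=8: -452.
Profit is highest at Q = 0. Equivalently, the lowest AVC in the table is 83/3 ≈ ¥27.67 at Q = 3, and P = ¥5 falls below it — price never covers variable cost, so the firm shuts down and loses only its fixed cost.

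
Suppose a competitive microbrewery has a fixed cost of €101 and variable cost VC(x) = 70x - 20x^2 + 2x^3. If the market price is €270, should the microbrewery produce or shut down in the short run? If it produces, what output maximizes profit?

From TC, MC = TC'(x) = 70 - 40x + 6x^2 and AVC = VC/x = 70 - 20x + 2x^2.
The AVC parabola has its vertex at x = 20/4 = 5, where AVC = 70 - 20·5 + 2·5^2 = €20.
Because €270 ≥ €20, revenue can cover variable cost; the firm operates.
P = MC gives -200 - 40x + 6x^2 = 0, with roots -10/3 and 10. Take the larger (rising MC): x* = 10.
Check: AVC at x = 10 is €70 ≤ P, so revenue covers variable cost.
Profit = P·x − TC = 270·10 − 801 = €1899.

Produce at x = 10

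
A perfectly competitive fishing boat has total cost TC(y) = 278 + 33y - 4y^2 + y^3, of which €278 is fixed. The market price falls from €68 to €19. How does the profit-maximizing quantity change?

AVC = 33 - 4y + y^2, minimized at y = 2 where min AVC = €29. MC = 33 - 8y + 3y^2.
With P = €68 above the shutdown price, P = MC gives y = 5.
At P = €19 < min AVC = €29, price no longer covers variable cost at any output, so the firm shuts down: y = 0.

Output falls from 5 to 0 (the firm shuts down)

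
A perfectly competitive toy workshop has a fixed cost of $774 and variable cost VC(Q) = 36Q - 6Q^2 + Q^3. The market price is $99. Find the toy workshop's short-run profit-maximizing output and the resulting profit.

AVC = 36 - 6Q + Q^2 has its minimum $27 at Q = 3; price $99 clears that bar, so the firm operates.
MC = 36 - 12Q + 3Q^2. Setting P = MC and taking the root on the rising branch gives Q* = 7.
TR = 99·7 = 693. TC = 774 + 301 = 1075. Profit = 693 − 1075 = -$382.
By producing, the firm covers all variable cost plus $392 of fixed cost; shutting down would lose the full $774.

Profit = -$382 at Q = 7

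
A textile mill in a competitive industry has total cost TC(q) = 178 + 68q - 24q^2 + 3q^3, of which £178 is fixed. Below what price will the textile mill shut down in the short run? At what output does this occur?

£20 per unit, at q = 4

The shutdown price is the minimum of AVC. VC = 68q - 24q^2 + 3q^3, so AVC = 68 - 24q + 3q^2.
At the minimum of AVC, MC = AVC. MC = 68 - 48q + 9q^2; setting MC = AVC gives 6q^2 - 24q = 0, so q = 4. min AVC = 20.
So the shutdown price is £20.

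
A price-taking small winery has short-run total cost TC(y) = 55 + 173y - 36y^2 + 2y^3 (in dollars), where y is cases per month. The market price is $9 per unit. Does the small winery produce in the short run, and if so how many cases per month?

Shut down

Strip out fixed cost: VC = 173y - 36y^2 + 2y^3. Then AVC = 173 - 36y + 2y^2 and MC = 173 - 72y + 6y^2.
The AVC parabola has its vertex at y = 36/4 = 9, where AVC = 173 - 36·9 + 2·9^2 = $11.
With P < min AVC ($9 < $11), every unit sold adds to the loss.
Shutting down limits the loss to fixed cost, $55.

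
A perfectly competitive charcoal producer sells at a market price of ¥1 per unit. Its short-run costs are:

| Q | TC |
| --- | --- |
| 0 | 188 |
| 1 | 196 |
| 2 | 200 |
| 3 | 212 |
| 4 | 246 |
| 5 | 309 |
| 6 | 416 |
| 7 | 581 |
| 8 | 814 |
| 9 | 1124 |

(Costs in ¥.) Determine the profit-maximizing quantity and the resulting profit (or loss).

Profit at each row (π = 1Q − TC): Q=0: -188; Q=1: -195; Q=2: -198; Q=3: -209; Q=4: -242; Q=5: -304; Q=6: -410; Q=7: -574; Q=8: -806; Q=9: -1115.
Profit is highest at Q = 0. Equivalently, the lowest AVC in the table is 12/2 ≈ ¥6 at Q = 2, and P = ¥1 falls below it — price never covers variable cost, so the firm shuts down and loses only its fixed cost.

Q = 0 (shut down); profit = -¥188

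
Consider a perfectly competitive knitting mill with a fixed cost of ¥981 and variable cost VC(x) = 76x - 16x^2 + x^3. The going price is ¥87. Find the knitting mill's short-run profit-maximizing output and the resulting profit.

AVC = 76 - 16x + x^2; min AVC = ¥12 at x = 8. Since P = ¥87 ≥ min AVC, the firm produces.
With MC = 76 - 32x + 3x^2, P = MC on the upward-sloping part at x* = 11.
TR = 87·11 = 957. TC = 981 + 231 = 1212. Profit = 957 − 1212 = -¥255.
Shutting down would mean losing the fixed cost of ¥981, so operating at a loss of ¥255 is better by ¥726.

Profit = -¥255 at x = 11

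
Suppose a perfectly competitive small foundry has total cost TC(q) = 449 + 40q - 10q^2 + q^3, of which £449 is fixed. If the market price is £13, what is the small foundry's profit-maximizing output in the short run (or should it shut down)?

Strip out fixed cost: VC = 40q - 10q^2 + q^3. Then AVC = 40 - 10q + q^2 and MC = 40 - 20q + 3q^2.
AVC is minimized where dAVC/dq = -10 + 2q = 0, at q = 5; min AVC = 40 - 10·5 + 5^2 = £15.
Since P = £13 < min AVC = £15, price fails to cover variable cost at any output.
The firm minimizes its loss by shutting down and losing only its fixed cost of £449.

Shut down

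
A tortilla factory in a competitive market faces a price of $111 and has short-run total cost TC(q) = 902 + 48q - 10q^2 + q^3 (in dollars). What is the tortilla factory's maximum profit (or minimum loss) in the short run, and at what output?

Profit = -$254 at q = 9

AVC = 48 - 10q + q^2; min AVC = $23 at q = 5. Since P = $111 ≥ min AVC, the firm produces.
With MC = 48 - 20q + 3q^2, P = MC on the upward-sloping part at q* = 9.
TR = 111·9 = 999. TC = 902 + 351 = 1253. Profit = 999 − 1253 = -$254.
Shutting down would mean losing the fixed cost of $902, so operating at a loss of $254 is better by $648.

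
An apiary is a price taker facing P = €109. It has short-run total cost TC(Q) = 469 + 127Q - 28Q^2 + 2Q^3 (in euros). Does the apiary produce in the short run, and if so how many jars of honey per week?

Produce at Q = 9

From TC, MC = TC'(Q) = 127 - 56Q + 6Q^2 and AVC = VC/Q = 127 - 28Q + 2Q^2.
The AVC parabola has its vertex at Q = 28/4 = 7, where AVC = 127 - 28·7 + 2·7^2 = €29.
P = €109 exceeds min AVC = €29, so the firm stays open.
Set P = MC: 109 = 127 - 56Q + 6Q^2 → 18 - 56Q + 6Q^2 = 0. The roots are Q = 1/3 and Q = 9; the profit-maximizing output is on the rising part of MC, so Q* = 9.
Check: AVC at Q = 9 is €37 ≤ P, so revenue covers variable cost.
Profit = P·Q − TC = 109·9 − 802 = €179.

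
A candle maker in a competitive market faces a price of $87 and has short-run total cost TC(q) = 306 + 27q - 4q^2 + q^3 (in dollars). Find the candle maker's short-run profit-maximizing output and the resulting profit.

AVC = 27 - 4q + q^2; min AVC = $23 at q = 2. Since P = $87 ≥ min AVC, the firm produces.
MC = 27 - 8q + 3q^2. Setting P = MC and taking the root on the rising branch gives q* = 6.
TR = 87·6 = 522. TC = 306 + 234 = 540. Profit = 522 − 540 = -$18.
By producing, the firm covers all variable cost plus $288 of fixed cost; shutting down would lose the full $306.

Profit = -$18 at q = 6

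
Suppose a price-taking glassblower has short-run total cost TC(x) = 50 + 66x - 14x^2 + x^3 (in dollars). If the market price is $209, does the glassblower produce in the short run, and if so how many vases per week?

Variable cost is VC = 66x - 14x^2 + x^3, so AVC = VC/x = 66 - 14x + x^2 and MC = dTC/dx = 66 - 28x + 3x^2.
AVC is minimized where dAVC/dx = -14 + 2x = 0, at x = 7; min AVC = 66 - 14·7 + 7^2 = $17.
Since P = $209 ≥ min AVC = $17, price covers variable cost and the firm should produce.
Set P = MC: 209 = 66 - 28x + 3x^2 → -143 - 28x + 3x^2 = 0. The roots are x = -11/3 and x = 13; the profit-maximizing output is on the rising part of MC, so x* = 13.
Check: AVC at x = 13 is $53 ≤ P, so revenue covers variable cost.
Profit = P·x − TC = 209·13 − 739 = $1978.

Produce at x = 13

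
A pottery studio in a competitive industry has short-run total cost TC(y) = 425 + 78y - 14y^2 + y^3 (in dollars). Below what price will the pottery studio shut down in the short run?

The firm shuts down when price falls below the minimum of average variable cost. AVC = VC/y = 78 - 14y + y^2.
At the minimum of AVC, MC = AVC. MC = 78 - 28y + 3y^2; setting MC = AVC gives 2y^2 - 14y = 0, so y = 7. min AVC = 29.
For P < $29 the firm produces nothing.

$29 per unit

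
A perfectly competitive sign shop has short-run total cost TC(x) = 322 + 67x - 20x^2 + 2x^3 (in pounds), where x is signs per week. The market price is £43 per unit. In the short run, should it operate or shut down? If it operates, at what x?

Strip out fixed cost: VC = 67x - 20x^2 + 2x^3. Then AVC = 67 - 20x + 2x^2 and MC = 67 - 40x + 6x^2.
The AVC parabola has its vertex at x = 20/4 = 5, where AVC = 67 - 20·5 + 2·5^2 = £17.
P = £43 exceeds min AVC = £17, so the firm stays open.
Set P = MC: 43 = 67 - 40x + 6x^2 → 24 - 40x + 6x^2 = 0. The roots are x = 2/3 and x = 6; the profit-maximizing output is on the rising part of MC, so x* = 6.
Check: AVC at x = 6 is £19 ≤ P, so revenue covers variable cost.
Profit = P·x − TC = 43·6 − 436 = -£178, a loss, but smaller than the £322 fixed cost the firm would lose by shutting down.

Produce at x = 6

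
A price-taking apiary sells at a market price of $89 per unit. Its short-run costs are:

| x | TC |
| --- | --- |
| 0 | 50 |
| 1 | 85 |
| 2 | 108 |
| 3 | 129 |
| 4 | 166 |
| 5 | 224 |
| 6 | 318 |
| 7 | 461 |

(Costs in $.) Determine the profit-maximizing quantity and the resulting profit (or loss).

x = 5; profit = $221

Tabulate TR − TC: x=0: -50; x=1: 4; x=2: 70; x=3: 138; x=4: 190; x=5: 221; x=6: 216; x=7: 162.
Profit is maximized at x = 5. AVC there is 174/5 = $34.80 ≤ P, so producing beats shutting down (which would give -$50).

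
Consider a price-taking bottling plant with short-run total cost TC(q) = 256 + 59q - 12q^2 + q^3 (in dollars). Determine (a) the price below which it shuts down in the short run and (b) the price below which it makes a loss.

Shutdown price = $23; break-even price = $59

AVC = 59 - 12q + q^2; minimized at q = 6, giving min AVC = $23. That is the shutdown price.
ATC = 256/q + 59 - 12q + q^2. Setting dATC/dq = −256/q^2 − 12 + 2q = 0 gives q = 8 (since 2·8^3 − 12·8^2 = 256).
min ATC = 256/8 + 59 − 12·8 + 8^2 = $59. That is the break-even price.
Between these two prices the firm operates at a loss; above $59 it earns a profit.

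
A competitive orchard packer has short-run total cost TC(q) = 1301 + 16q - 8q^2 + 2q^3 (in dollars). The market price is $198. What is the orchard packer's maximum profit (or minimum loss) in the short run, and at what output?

AVC = 16 - 8q + 2q^2 has its minimum $8 at q = 2; price $198 clears that bar, so the firm operates.
With MC = 16 - 16q + 6q^2, P = MC on the upward-sloping part at q* = 7.
TR = 198·7 = 1386. TC = 1301 + 406 = 1707. Profit = 1386 − 1707 = -$321.
By producing, the firm covers all variable cost plus $980 of fixed cost; shutting down would lose the full $1301.

Profit = -$321 at q = 7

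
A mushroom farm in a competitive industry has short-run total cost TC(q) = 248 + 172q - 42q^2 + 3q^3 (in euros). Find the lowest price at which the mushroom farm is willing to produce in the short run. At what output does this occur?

€25 per unit, at q = 7

The firm shuts down when price falls below the minimum of average variable cost. AVC = VC/q = 172 - 42q + 3q^2.
At the minimum of AVC, MC = AVC. MC = 172 - 84q + 9q^2; setting MC = AVC gives 6q^2 - 42q = 0, so q = 7. min AVC = 25.
The firm shuts down for any P below €25.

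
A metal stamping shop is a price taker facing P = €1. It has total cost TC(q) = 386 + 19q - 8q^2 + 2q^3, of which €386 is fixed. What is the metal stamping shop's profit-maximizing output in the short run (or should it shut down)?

Strip out fixed cost: VC = 19q - 8q^2 + 2q^3. Then AVC = 19 - 8q + 2q^2 and MC = 19 - 16q + 6q^2.
AVC is minimized where dAVC/dq = -8 + 4q = 0, at q = 2; min AVC = 19 - 8·2 + 2·2^2 = €11.
With P < min AVC (€1 < €11), every unit sold adds to the loss.
Best response: produce nothing and absorb the €386 fixed cost.

Shut down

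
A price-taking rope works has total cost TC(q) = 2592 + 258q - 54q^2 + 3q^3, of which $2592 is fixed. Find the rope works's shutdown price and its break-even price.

Shutdown price = $15; break-even price = $258

Shutdown price = min AVC. AVC = 258 - 54q + 3q^2, with vertex at q = 9 and minimum $15.
ATC = 2592/q + 258 - 54q + 3q^2. Setting dATC/dq = −2592/q^2 − 54 + 6q = 0 gives q = 12 (since 6·12^3 − 54·12^2 = 2592).
min ATC = 2592/12 + 258 − 54·12 + 3·12^2 = $258. That is the break-even price.
Between these two prices the firm operates at a loss; above $258 it earns a profit.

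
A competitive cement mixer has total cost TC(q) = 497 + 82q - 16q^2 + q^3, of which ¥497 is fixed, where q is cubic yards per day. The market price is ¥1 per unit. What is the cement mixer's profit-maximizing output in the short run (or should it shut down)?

Shut down

Strip out fixed cost: VC = 82q - 16q^2 + q^3. Then AVC = 82 - 16q + q^2 and MC = 82 - 32q + 3q^2.
The AVC parabola has its vertex at q = 16/2 = 8, where AVC = 82 - 16·8 + 8^2 = ¥18.
With P < min AVC (¥1 < ¥18), every unit sold adds to the loss.
The firm minimizes its loss by shutting down and losing only its fixed cost of ¥497.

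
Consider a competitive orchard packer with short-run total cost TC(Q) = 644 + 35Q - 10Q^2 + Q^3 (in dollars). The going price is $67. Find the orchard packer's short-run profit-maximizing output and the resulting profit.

AVC = 35 - 10Q + Q^2 has its minimum $10 at Q = 5; price $67 clears that bar, so the firm operates.
With MC = 35 - 20Q + 3Q^2, P = MC on the upward-sloping part at Q* = 8.
TR = 67·8 = 536. TC = 644 + 152 = 796. Profit = 536 − 796 = -$260.
By producing, the firm covers all variable cost plus $384 of fixed cost; shutting down would lose the full $644.

Profit = -$260 at Q = 8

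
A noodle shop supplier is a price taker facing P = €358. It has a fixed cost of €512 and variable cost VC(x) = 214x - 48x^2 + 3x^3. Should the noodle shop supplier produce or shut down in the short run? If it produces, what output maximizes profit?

Strip out fixed cost: VC = 214x - 48x^2 + 3x^3. Then AVC = 214 - 48x + 3x^2 and MC = 214 - 96x + 9x^2.
AVC is minimized where dAVC/dx = -48 + 6x = 0, at x = 8; min AVC = 214 - 48·8 + 3·8^2 = €22.
Since P = €358 ≥ min AVC = €22, price covers variable cost and the firm should produce.
P = MC gives -144 - 96x + 9x^2 = 0, with roots -4/3 and 12. Take the larger (rising MC): x* = 12.
Check: AVC at x = 12 is €70 ≤ P, so revenue covers variable cost.
Profit = P·x − TC = 358·12 − 1352 = €2944.

Produce at x = 12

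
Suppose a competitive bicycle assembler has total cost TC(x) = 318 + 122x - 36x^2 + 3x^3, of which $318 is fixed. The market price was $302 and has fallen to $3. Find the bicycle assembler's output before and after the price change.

Output falls from 10 to 0 (the firm shuts down)

MC = 122 - 72x + 9x^2; the shutdown threshold is min AVC = $14 (at x = 6).
With P = $302 above the shutdown price, P = MC gives x = 10.
At P = $3 < min AVC = $14, price no longer covers variable cost at any output, so the firm shuts down: x = 0.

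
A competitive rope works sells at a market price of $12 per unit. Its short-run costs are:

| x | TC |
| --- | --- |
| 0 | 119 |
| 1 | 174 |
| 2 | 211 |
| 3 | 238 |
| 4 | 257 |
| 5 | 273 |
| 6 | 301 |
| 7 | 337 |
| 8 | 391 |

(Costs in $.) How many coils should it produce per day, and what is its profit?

x = 0 (shut down); profit = -$119

Tabulate TR − TC: x=0: -119; x=1: -162; x=2: -187; x=3: -202; x=4: -209; x=5: -213; x=6: -229; x=7: -253; x=8: -295.
Profit is highest at x = 0. Equivalently, the lowest AVC in the table is 182/6 ≈ $30.33 at x = 6, and P = $12 falls below it — price never covers variable cost, so the firm shuts down and loses only its fixed cost.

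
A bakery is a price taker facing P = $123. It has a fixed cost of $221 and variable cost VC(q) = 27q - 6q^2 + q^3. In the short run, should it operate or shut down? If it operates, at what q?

From TC, MC = TC'(q) = 27 - 12q + 3q^2 and AVC = VC/q = 27 - 6q + q^2.
AVC is minimized where dAVC/dq = -6 + 2q = 0, at q = 3; min AVC = 27 - 6·3 + 3^2 = $18.
Because $123 ≥ $18, revenue can cover variable cost; the firm operates.
P = MC gives -96 - 12q + 3q^2 = 0, with roots -4 and 8. Take the larger (rising MC): q* = 8.
Check: AVC at q = 8 is $43 ≤ P, so revenue covers variable cost.
Profit = P·q − TC = 123·8 − 565 = $419.

Produce at q = 8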